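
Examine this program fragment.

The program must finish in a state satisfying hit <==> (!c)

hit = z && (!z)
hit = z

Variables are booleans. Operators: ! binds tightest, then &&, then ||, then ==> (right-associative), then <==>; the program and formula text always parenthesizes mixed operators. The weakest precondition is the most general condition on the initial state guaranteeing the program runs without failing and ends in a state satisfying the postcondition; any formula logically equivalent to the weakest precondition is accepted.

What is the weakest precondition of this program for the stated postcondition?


Working backward. After the program, hit <==> (!c) must hold.
Before hit := z: z <==> (!c)
Before hit := z && (!z): z <==> (!c)
Answer: WP = z <==> (!c)


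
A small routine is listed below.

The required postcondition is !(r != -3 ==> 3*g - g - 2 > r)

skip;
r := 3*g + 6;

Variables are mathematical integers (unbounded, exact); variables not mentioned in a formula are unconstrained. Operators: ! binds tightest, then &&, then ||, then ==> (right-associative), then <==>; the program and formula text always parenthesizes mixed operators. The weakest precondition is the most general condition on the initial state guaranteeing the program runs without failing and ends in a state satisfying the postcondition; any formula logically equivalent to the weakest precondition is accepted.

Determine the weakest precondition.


Working backward. After the program, the postcondition !(r != -3 ==> 3*g - g - 2 > r) must hold; in canonical form it is !(r != -3 ==> 2*g > r + 2).
Before r := 3*g + 6: !(3*g != -9 ==> g < -8)
Before skip: !(3*g != -9 ==> g < -8)
Answer: WP = !(3*g != -9 ==> g < -8)


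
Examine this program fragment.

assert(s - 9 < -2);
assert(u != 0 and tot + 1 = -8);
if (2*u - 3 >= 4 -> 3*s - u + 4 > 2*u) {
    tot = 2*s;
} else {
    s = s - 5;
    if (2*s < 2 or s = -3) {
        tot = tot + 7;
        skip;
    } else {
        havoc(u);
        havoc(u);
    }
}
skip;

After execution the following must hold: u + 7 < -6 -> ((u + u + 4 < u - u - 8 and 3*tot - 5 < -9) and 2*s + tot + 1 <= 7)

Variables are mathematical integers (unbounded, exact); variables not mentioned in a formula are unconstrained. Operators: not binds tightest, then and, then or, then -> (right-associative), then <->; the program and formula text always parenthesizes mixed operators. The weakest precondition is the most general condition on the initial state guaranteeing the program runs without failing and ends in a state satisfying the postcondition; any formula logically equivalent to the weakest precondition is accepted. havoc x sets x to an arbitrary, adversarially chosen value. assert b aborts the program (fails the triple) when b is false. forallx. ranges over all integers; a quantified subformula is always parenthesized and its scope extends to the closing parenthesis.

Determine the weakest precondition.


Working backward. After the program, the postcondition u + 7 < -6 -> ((u + u + 4 < u - u - 8 and 3*tot - 5 < -9) and 2*s + tot + 1 <= 7) must hold; in canonical form it is u < -13 -> (2*u < -12 and 3*tot < -4 and 2*s + tot <= 6).
Before skip: u < -13 -> (2*u < -12 and 3*tot < -4 and 2*s + tot <= 6)
Then branch requires u < -13 -> (2*u < -12 and 6*s < -4 and 4*s <= 6); else branch requires ((2*s < 12 or s = 2) -> (u < -13 -> (2*u < -12 and 3*tot < -25 and 2*s + tot <= 9))) and ((not (2*s < 12 or s = 2)) -> (forall u_1. (u_1 < -13 -> (2*u_1 < -12 and 3*tot < -4 and 2*s + tot <= 16)))).
Before the if: ((2*u >= 7 -> 3*s > 3*u - 4) -> (u < -13 -> (2*u < -12 and 6*s < -4 and 4*s <= 6))) and ((not (2*u >= 7 -> 3*s > 3*u - 4)) -> (((2*s < 12 or s = 2) -> (u < -13 -> (2*u < -12 and 3*tot < -25 and 2*s + tot <= 9))) and ((not (2*s < 12 or s = 2)) -> (forall u_1. (u_1 < -13 -> (2*u_1 < -12 and 3*tot < -4 and 2*s + tot <= 16))))))
Before assert u != 0 and tot + 1 = -8: u != 0 and tot = -9 and ((2*u >= 7 -> 3*s > 3*u - 4) -> (u < -13 -> (2*u < -12 and 6*s < -4 and 4*s <= 6))) and ((not (2*u >= 7 -> 3*s > 3*u - 4)) -> (((2*s < 12 or s = 2) -> (u < -13 -> (2*u < -12 and 3*tot < -25 and 2*s + tot <= 9))) and ((not (2*s < 12 or s = 2)) -> (forall u_1. (u_1 < -13 -> (2*u_1 < -12 and 3*tot < -4 and 2*s + tot <= 16))))))
Before assert s - 9 < -2: s < 7 and u != 0 and tot = -9 and ((2*u >= 7 -> 3*s > 3*u - 4) -> (u < -13 -> (2*u < -12 and 6*s < -4 and 4*s <= 6))) and ((not (2*u >= 7 -> 3*s > 3*u - 4)) -> (((2*s < 12 or s = 2) -> (u < -13 -> (2*u < -12 and 3*tot < -25 and 2*s + tot <= 9))) and ((not (2*s < 12 or s = 2)) -> (forall u_1. (u_1 < -13 -> (2*u_1 < -12 and 3*tot < -4 and 2*s + tot <= 16))))))
Answer: WP = s < 7 and u != 0 and tot = -9 and ((2*u >= 7 -> 3*s > 3*u - 4) -> (u < -13 -> (2*u < -12 and 6*s < -4 and 4*s <= 6))) and ((not (2*u >= 7 -> 3*s > 3*u - 4)) -> (((2*s < 12 or s = 2) -> (u < -13 -> (2*u < -12 and 3*tot < -25 and 2*s + tot <= 9))) and ((not (2*s < 12 or s = 2)) -> (forall u_1. (u_1 < -13 -> (2*u_1 < -12 and 3*tot < -4 and 2*s + tot <= 16))))))


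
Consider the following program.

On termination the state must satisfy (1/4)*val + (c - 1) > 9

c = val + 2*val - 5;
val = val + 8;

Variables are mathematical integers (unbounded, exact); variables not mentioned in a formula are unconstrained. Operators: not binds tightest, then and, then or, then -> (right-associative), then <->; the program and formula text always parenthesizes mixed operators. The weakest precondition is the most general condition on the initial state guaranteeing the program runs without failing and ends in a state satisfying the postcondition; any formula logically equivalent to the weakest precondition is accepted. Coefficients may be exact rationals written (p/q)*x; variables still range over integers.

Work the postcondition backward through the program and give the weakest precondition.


Working backward. After the program, the postcondition (1/4)*val + (c - 1) > 9 must hold; in canonical form it is c + (1/4)*val > 10.
Before val := val + 8: c + (1/4)*val > 8
Before c := val + 2*val - 5: (13/4)*val > 13
Answer: WP = (13/4)*val > 13


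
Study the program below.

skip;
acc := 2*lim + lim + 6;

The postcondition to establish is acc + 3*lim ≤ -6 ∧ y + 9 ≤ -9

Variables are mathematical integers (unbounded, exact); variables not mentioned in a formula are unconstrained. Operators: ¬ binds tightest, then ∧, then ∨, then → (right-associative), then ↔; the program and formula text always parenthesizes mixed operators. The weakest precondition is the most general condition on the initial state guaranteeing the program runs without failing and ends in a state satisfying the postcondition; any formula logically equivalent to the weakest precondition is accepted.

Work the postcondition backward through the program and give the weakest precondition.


Working backward. After the program, the postcondition acc + 3*lim ≤ -6 ∧ y + 9 ≤ -9 must hold; in canonical form it is acc + 3*lim ≤ -6 ∧ y ≤ -18.
Before acc := 2*lim + lim + 6: 6*lim ≤ -12 ∧ y ≤ -18
Before skip: 6*lim ≤ -12 ∧ y ≤ -18
Answer: WP = 6*lim ≤ -12 ∧ y ≤ -18


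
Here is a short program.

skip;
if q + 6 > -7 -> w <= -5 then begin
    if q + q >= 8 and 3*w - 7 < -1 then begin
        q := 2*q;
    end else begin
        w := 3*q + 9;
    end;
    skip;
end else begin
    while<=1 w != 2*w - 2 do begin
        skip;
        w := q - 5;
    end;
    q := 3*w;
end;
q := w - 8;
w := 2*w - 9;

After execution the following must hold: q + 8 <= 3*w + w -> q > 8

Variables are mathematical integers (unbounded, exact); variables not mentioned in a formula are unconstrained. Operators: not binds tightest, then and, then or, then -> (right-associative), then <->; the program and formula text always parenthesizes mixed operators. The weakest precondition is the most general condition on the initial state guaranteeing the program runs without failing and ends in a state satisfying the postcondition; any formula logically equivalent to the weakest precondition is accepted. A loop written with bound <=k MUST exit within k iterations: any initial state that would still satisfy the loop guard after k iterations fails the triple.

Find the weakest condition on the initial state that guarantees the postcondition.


Working backward. After the program, the postcondition q + 8 <= 3*w + w -> q > 8 must hold; in canonical form it is q <= 4*w - 8 -> q > 8.
Before w := 2*w - 9: q <= 8*w - 44 -> q > 8
Before q := w - 8: 7*w >= 36 -> w > 16
Then branch requires ((2*q >= 8 and 3*w < 6) -> (7*w >= 36 -> w > 16)) and ((not (2*q >= 8 and 3*w < 6)) -> (21*q >= -27 -> 3*q > 7)); else branch requires (w != 2 -> ((not (q != 7)) and (7*q >= 71 -> q > 21))) and ((not (w != 2)) -> (7*w >= 36 -> w > 16)).
Before the if: ((q > -13 -> w <= -5) -> (((2*q >= 8 and 3*w < 6) -> (7*w >= 36 -> w > 16)) and ((not (2*q >= 8 and 3*w < 6)) -> (21*q >= -27 -> 3*q > 7)))) and ((not (q > -13 -> w <= -5)) -> ((w != 2 -> ((not (q != 7)) and (7*q >= 71 -> q > 21))) and ((not (w != 2)) -> (7*w >= 36 -> w > 16))))
Before skip: ((q > -13 -> w <= -5) -> (((2*q >= 8 and 3*w < 6) -> (7*w >= 36 -> w > 16)) and ((not (2*q >= 8 and 3*w < 6)) -> (21*q >= -27 -> 3*q > 7)))) and ((not (q > -13 -> w <= -5)) -> ((w != 2 -> ((not (q != 7)) and (7*q >= 71 -> q > 21))) and ((not (w != 2)) -> (7*w >= 36 -> w > 16))))
Answer: WP = ((q > -13 -> w <= -5) -> (((2*q >= 8 and 3*w < 6) -> (7*w >= 36 -> w > 16)) and ((not (2*q >= 8 and 3*w < 6)) -> (21*q >= -27 -> 3*q > 7)))) and ((not (q > -13 -> w <= -5)) -> ((w != 2 -> ((not (q != 7)) and (7*q >= 71 -> q > 21))) and ((not (w != 2)) -> (7*w >= 36 -> w > 16))))


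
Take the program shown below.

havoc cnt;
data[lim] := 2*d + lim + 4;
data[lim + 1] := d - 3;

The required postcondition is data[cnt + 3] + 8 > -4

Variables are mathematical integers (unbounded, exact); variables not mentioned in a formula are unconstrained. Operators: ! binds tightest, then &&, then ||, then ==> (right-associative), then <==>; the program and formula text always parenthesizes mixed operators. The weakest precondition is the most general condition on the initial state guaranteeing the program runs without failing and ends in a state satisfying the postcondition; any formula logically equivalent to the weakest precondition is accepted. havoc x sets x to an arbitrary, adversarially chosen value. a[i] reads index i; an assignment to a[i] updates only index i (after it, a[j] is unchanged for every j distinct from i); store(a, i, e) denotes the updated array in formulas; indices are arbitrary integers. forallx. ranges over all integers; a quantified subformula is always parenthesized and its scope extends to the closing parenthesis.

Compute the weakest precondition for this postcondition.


Working backward. After the program, the postcondition data[cnt + 3] + 8 > -4 must hold; in canonical form it is data[cnt + 3] > -12.
Before data[lim + 1] := d - 3: store(data, lim + 1, d - 3)[cnt + 3] > -12
Before data[lim] := 2*d + lim + 4: store(store(data, lim, 2*d + lim + 4), lim + 1, d - 3)[cnt + 3] > -12
Before havoc cnt: forall cnt_1. store(store(data, lim, 2*d + lim + 4), lim + 1, d - 3)[cnt_1 + 3] > -12
Answer: WP = forall cnt_1. store(store(data, lim, 2*d + lim + 4), lim + 1, d - 3)[cnt_1 + 3] > -12


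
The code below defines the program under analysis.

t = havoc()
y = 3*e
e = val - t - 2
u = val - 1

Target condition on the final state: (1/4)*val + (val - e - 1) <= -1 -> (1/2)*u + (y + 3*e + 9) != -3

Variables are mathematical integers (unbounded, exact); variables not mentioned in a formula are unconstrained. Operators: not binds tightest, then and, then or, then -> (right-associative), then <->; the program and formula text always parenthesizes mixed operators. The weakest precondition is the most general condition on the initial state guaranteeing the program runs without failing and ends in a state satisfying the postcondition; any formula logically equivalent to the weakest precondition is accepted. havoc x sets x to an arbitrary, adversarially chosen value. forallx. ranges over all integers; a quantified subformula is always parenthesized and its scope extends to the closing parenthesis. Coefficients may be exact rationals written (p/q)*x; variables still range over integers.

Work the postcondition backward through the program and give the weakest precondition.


Working backward. After the program, the postcondition (1/4)*val + (val - e - 1) <= -1 -> (1/2)*u + (y + 3*e + 9) != -3 must hold; in canonical form it is (5/4)*val <= e -> 3*e + (1/2)*u + y != -12.
Before u := val - 1: (5/4)*val <= e -> 3*e + (1/2)*val + y != -23/2
Before e := val - t - 2: t + (1/4)*val <= -2 -> (7/2)*val + y != 3*t - 11/2
Before y := 3*e: t + (1/4)*val <= -2 -> 3*e + (7/2)*val != 3*t - 11/2
Before havoc t: forall t_1. (t_1 + (1/4)*val <= -2 -> 3*e + (7/2)*val != 3*t_1 - 11/2)
Answer: WP = forall t_1. (t_1 + (1/4)*val <= -2 -> 3*e + (7/2)*val != 3*t_1 - 11/2)


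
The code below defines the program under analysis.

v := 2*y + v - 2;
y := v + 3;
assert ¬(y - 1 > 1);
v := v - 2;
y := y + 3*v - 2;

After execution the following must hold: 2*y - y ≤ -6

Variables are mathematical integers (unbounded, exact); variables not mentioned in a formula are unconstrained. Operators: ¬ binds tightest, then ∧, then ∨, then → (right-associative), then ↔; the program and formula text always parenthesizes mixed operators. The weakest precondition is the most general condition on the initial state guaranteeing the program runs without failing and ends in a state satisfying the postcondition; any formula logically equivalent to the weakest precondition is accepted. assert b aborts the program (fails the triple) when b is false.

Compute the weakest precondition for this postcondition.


Working backward. After the program, the postcondition 2*y - y ≤ -6 must hold; in canonical form it is y ≤ -6.
Before y := y + 3*v - 2: 3*v + y ≤ -4
Before v := v - 2: 3*v + y ≤ 2
Before assert ¬(y - 1 > 1): (¬(y > 2)) ∧ 3*v + y ≤ 2
Before y := v + 3: (¬(v > -1)) ∧ 4*v ≤ -1
Before v := 2*y + v - 2: (¬(v + 2*y > 1)) ∧ 4*v + 8*y ≤ 7
Answer: WP = (¬(v + 2*y > 1)) ∧ 4*v + 8*y ≤ 7


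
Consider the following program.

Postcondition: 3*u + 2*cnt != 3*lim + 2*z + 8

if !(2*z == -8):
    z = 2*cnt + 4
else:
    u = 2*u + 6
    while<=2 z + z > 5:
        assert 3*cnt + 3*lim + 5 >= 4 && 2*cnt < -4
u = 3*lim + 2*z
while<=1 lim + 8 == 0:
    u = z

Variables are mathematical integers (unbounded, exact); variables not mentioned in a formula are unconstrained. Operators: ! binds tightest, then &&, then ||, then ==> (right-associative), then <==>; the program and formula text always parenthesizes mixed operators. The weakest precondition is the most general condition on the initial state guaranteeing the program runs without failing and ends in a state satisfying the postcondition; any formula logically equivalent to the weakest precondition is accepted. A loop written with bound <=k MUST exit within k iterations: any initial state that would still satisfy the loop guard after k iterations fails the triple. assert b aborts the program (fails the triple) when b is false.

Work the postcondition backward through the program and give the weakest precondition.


Working backward. After the program, the postcondition 3*u + 2*cnt != 3*lim + 2*z + 8 must hold; in canonical form it is 2*cnt + 3*u != 3*lim + 2*z + 8.
Before the loop (bound <=1), unroll the exhaustion recursion (WP_0 = exit-now case; WP_j = one more guarded iteration, up to j = 1):
  WP_0: (!(lim == -8)) && 2*cnt + 3*u != 3*lim + 2*z + 8
  WP_1: (lim == -8 ==> ((!(lim == -8)) && 2*cnt + z != 3*lim + 8)) && ((!(lim == -8)) ==> 2*cnt + 3*u != 3*lim + 2*z + 8)
So before the loop: (lim == -8 ==> ((!(lim == -8)) && 2*cnt + z != 3*lim + 8)) && ((!(lim == -8)) ==> 2*cnt + 3*u != 3*lim + 2*z + 8)
Before u := 3*lim + 2*z: (lim == -8 ==> ((!(lim == -8)) && 2*cnt + z != 3*lim + 8)) && ((!(lim == -8)) ==> 2*cnt + 6*lim + 4*z != 8)
Then branch requires (lim == -8 ==> ((!(lim == -8)) && 4*cnt != 3*lim + 4)) && ((!(lim == -8)) ==> 10*cnt + 6*lim != -8); else branch requires (2*z > 5 ==> (3*cnt + 3*lim >= -1 && 2*cnt < -4 && (2*z > 5 ==> (3*cnt + 3*lim >= -1 && 2*cnt < -4 && (!(2*z > 5)) && (lim == -8 ==> ((!(lim == -8)) && 2*cnt + z != 3*lim + 8)) && ((!(lim == -8)) ==> 2*cnt + 6*lim + 4*z != 8))) && ((!(2*z > 5)) ==> ((lim == -8 ==> ((!(lim == -8)) && 2*cnt + z != 3*lim + 8)) && ((!(lim == -8)) ==> 2*cnt + 6*lim + 4*z != 8))))) && ((!(2*z > 5)) ==> ((lim == -8 ==> ((!(lim == -8)) && 2*cnt + z != 3*lim + 8)) && ((!(lim == -8)) ==> 2*cnt + 6*lim + 4*z != 8))).
Before the if: ((!(2*z == -8)) ==> ((lim == -8 ==> ((!(lim == -8)) && 4*cnt != 3*lim + 4)) && ((!(lim == -8)) ==> 10*cnt + 6*lim != -8))) && (2*z == -8 ==> ((2*z > 5 ==> (3*cnt + 3*lim >= -1 && 2*cnt < -4 && (2*z > 5 ==> (3*cnt + 3*lim >= -1 && 2*cnt < -4 && (!(2*z > 5)) && (lim == -8 ==> ((!(lim == -8)) && 2*cnt + z != 3*lim + 8)) && ((!(lim == -8)) ==> 2*cnt + 6*lim + 4*z != 8))) && ((!(2*z > 5)) ==> ((lim == -8 ==> ((!(lim == -8)) && 2*cnt + z != 3*lim + 8)) && ((!(lim == -8)) ==> 2*cnt + 6*lim + 4*z != 8))))) && ((!(2*z > 5)) ==> ((lim == -8 ==> ((!(lim == -8)) && 2*cnt + z != 3*lim + 8)) && ((!(lim == -8)) ==> 2*cnt + 6*lim + 4*z != 8)))))
Answer: WP = ((!(2*z == -8)) ==> ((lim == -8 ==> ((!(lim == -8)) && 4*cnt != 3*lim + 4)) && ((!(lim == -8)) ==> 10*cnt + 6*lim != -8))) && (2*z == -8 ==> ((2*z > 5 ==> (3*cnt + 3*lim >= -1 && 2*cnt < -4 && (2*z > 5 ==> (3*cnt + 3*lim >= -1 && 2*cnt < -4 && (!(2*z > 5)) && (lim == -8 ==> ((!(lim == -8)) && 2*cnt + z != 3*lim + 8)) && ((!(lim == -8)) ==> 2*cnt + 6*lim + 4*z != 8))) && ((!(2*z > 5)) ==> ((lim == -8 ==> ((!(lim == -8)) && 2*cnt + z != 3*lim + 8)) && ((!(lim == -8)) ==> 2*cnt + 6*lim + 4*z != 8))))) && ((!(2*z > 5)) ==> ((lim == -8 ==> ((!(lim == -8)) && 2*cnt + z != 3*lim + 8)) && ((!(lim == -8)) ==> 2*cnt + 6*lim + 4*z != 8)))))


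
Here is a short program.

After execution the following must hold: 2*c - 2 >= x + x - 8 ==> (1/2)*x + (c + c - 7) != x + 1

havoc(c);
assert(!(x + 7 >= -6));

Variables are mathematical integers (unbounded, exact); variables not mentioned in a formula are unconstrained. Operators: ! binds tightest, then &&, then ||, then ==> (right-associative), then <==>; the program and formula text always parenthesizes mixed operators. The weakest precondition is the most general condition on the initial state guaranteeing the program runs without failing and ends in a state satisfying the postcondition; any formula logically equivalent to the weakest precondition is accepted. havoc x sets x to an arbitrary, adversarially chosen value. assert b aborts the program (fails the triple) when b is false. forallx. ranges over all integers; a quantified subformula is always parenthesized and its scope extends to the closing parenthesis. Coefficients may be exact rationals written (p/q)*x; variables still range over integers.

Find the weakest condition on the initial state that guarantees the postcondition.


Working backward. After the program, the postcondition 2*c - 2 >= x + x - 8 ==> (1/2)*x + (c + c - 7) != x + 1 must hold; in canonical form it is 2*c >= 2*x - 6 ==> 2*c != (1/2)*x + 8.
Before assert !(x + 7 >= -6): (!(x >= -13)) && (2*c >= 2*x - 6 ==> 2*c != (1/2)*x + 8)
Before havoc c: forall c_1. ((!(x >= -13)) && (2*c_1 >= 2*x - 6 ==> 2*c_1 != (1/2)*x + 8))
Answer: WP = forall c_1. ((!(x >= -13)) && (2*c_1 >= 2*x - 6 ==> 2*c_1 != (1/2)*x + 8))


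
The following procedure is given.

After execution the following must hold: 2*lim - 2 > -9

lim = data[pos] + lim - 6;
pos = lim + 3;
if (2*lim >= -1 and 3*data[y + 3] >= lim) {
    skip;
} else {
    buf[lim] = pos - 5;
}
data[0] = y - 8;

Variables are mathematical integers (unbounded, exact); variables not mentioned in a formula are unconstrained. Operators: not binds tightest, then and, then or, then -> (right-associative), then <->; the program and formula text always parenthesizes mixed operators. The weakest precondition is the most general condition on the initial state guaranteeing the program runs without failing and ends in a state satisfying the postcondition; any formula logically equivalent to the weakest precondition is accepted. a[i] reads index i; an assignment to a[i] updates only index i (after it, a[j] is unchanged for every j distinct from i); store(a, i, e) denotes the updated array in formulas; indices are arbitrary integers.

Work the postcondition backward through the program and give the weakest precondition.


Working backward. After the program, the postcondition 2*lim - 2 > -9 must hold; in canonical form it is 2*lim > -7.
Before data[0] := y - 8: 2*lim > -7
Then branch requires 2*lim > -7; else branch requires 2*lim > -7.
Before the if: ((2*lim >= -1 and 3*data[y + 3] >= lim) -> 2*lim > -7) and ((not (2*lim >= -1 and 3*data[y + 3] >= lim)) -> 2*lim > -7)
Before pos := lim + 3: ((2*lim >= -1 and 3*data[y + 3] >= lim) -> 2*lim > -7) and ((not (2*lim >= -1 and 3*data[y + 3] >= lim)) -> 2*lim > -7)
Before lim := data[pos] + lim - 6: ((2*data[pos] + 2*lim >= 11 and 3*data[y + 3] >= data[pos] + lim - 6) -> 2*data[pos] + 2*lim > 5) and ((not (2*data[pos] + 2*lim >= 11 and 3*data[y + 3] >= data[pos] + lim - 6)) -> 2*data[pos] + 2*lim > 5)
Answer: WP = ((2*data[pos] + 2*lim >= 11 and 3*data[y + 3] >= data[pos] + lim - 6) -> 2*data[pos] + 2*lim > 5) and ((not (2*data[pos] + 2*lim >= 11 and 3*data[y + 3] >= data[pos] + lim - 6)) -> 2*data[pos] + 2*lim > 5)


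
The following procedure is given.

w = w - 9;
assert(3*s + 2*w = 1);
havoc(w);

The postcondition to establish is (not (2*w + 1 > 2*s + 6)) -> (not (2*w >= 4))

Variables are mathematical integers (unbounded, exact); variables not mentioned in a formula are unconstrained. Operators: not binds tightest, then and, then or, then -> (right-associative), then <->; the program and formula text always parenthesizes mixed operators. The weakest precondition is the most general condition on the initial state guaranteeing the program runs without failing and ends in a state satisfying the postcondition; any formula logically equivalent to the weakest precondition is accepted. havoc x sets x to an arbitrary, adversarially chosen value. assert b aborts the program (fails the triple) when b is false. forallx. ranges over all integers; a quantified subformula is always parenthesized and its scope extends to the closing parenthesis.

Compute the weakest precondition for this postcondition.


Working backward. After the program, the postcondition (not (2*w + 1 > 2*s + 6)) -> (not (2*w >= 4)) must hold; in canonical form it is (not (2*w > 2*s + 5)) -> (not (2*w >= 4)).
Before havoc w: forall w_1. ((not (2*w_1 > 2*s + 5)) -> (not (2*w_1 >= 4)))
Before assert 3*s + 2*w = 1: 3*s + 2*w = 1 and (forall w_1. ((not (2*w_1 > 2*s + 5)) -> (not (2*w_1 >= 4))))
Before w := w - 9: 3*s + 2*w = 19 and (forall w_1. ((not (2*w_1 > 2*s + 5)) -> (not (2*w_1 >= 4))))
Answer: WP = 3*s + 2*w = 19 and (forall w_1. ((not (2*w_1 > 2*s + 5)) -> (not (2*w_1 >= 4))))


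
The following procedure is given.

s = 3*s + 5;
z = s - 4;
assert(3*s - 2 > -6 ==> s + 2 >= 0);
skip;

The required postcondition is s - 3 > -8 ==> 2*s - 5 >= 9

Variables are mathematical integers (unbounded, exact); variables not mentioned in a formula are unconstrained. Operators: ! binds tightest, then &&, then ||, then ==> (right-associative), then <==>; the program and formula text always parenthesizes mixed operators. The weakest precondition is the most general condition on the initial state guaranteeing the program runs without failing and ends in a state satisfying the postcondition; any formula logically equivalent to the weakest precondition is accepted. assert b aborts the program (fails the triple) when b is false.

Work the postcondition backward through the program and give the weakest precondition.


Working backward. After the program, the postcondition s - 3 > -8 ==> 2*s - 5 >= 9 must hold; in canonical form it is s > -5 ==> 2*s >= 14.
Before skip: s > -5 ==> 2*s >= 14
Before assert 3*s - 2 > -6 ==> s + 2 >= 0: (3*s > -4 ==> s >= -2) && (s > -5 ==> 2*s >= 14)
Before z := s - 4: (3*s > -4 ==> s >= -2) && (s > -5 ==> 2*s >= 14)
Before s := 3*s + 5: (9*s > -19 ==> 3*s >= -7) && (3*s > -10 ==> 6*s >= 4)
Answer: WP = (9*s > -19 ==> 3*s >= -7) && (3*s > -10 ==> 6*s >= 4)


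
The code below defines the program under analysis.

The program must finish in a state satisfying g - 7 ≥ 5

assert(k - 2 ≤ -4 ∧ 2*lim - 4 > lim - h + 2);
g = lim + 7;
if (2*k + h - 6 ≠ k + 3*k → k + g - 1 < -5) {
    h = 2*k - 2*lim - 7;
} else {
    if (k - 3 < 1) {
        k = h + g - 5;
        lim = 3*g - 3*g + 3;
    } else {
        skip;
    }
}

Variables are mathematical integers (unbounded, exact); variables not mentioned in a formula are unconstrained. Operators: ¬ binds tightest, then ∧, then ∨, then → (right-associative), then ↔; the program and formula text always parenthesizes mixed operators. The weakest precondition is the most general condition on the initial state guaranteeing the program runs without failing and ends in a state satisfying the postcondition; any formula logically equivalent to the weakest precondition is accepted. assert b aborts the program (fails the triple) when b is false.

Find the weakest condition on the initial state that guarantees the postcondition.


Working backward. After the program, the postcondition g - 7 ≥ 5 must hold; in canonical form it is g ≥ 12.
Then branch requires g ≥ 12; else branch requires (k < 4 → g ≥ 12) ∧ ((¬(k < 4)) → g ≥ 12).
Before the if: ((h ≠ 2*k + 6 → g + k < -4) → g ≥ 12) ∧ ((¬(h ≠ 2*k + 6 → g + k < -4)) → ((k < 4 → g ≥ 12) ∧ ((¬(k < 4)) → g ≥ 12)))
Before g := lim + 7: ((h ≠ 2*k + 6 → k + lim < -11) → lim ≥ 5) ∧ ((¬(h ≠ 2*k + 6 → k + lim < -11)) → ((k < 4 → lim ≥ 5) ∧ ((¬(k < 4)) → lim ≥ 5)))
Before assert k - 2 ≤ -4 ∧ 2*lim - 4 > lim - h + 2: k ≤ -2 ∧ h + lim > 6 ∧ ((h ≠ 2*k + 6 → k + lim < -11) → lim ≥ 5) ∧ ((¬(h ≠ 2*k + 6 → k + lim < -11)) → ((k < 4 → lim ≥ 5) ∧ ((¬(k < 4)) → lim ≥ 5)))
Answer: WP = k ≤ -2 ∧ h + lim > 6 ∧ ((h ≠ 2*k + 6 → k + lim < -11) → lim ≥ 5) ∧ ((¬(h ≠ 2*k + 6 → k + lim < -11)) → ((k < 4 → lim ≥ 5) ∧ ((¬(k < 4)) → lim ≥ 5)))


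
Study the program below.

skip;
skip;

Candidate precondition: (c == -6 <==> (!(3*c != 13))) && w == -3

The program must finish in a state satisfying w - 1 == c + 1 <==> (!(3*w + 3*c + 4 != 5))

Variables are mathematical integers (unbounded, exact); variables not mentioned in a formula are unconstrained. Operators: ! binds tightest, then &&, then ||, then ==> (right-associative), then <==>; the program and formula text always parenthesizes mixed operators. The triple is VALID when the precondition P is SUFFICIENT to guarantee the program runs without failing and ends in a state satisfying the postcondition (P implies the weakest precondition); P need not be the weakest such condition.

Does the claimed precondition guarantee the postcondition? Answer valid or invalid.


Working backward. After the program, the postcondition w - 1 == c + 1 <==> (!(3*w + 3*c + 4 != 5)) must hold; in canonical form it is w == c + 2 <==> (!(3*c + 3*w != 1)).
Before skip: w == c + 2 <==> (!(3*c + 3*w != 1))
Before skip: w == c + 2 <==> (!(3*c + 3*w != 1))
The weakest precondition is w == c + 2 <==> (!(3*c + 3*w != 1)).
Check whether (c == -6 <==> (!(3*c != 13))) && w == -3 implies it.
Countermodel: at the initial state c = -5, w = -3, the precondition holds but the weakest precondition fails.
Answer: invalid


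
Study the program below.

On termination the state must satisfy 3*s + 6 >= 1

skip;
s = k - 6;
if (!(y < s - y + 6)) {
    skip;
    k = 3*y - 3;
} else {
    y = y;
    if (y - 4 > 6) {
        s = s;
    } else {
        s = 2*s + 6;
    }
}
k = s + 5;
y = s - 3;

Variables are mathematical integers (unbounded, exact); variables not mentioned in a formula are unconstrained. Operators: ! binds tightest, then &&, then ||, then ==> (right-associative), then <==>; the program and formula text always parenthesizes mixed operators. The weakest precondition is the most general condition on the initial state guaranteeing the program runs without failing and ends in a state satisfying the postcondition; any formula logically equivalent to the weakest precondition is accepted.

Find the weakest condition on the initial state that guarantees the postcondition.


Working backward. After the program, the postcondition 3*s + 6 >= 1 must hold; in canonical form it is 3*s >= -5.
Before y := s - 3: 3*s >= -5
Before k := s + 5: 3*s >= -5
Then branch requires 3*s >= -5; else branch requires (y > 10 ==> 3*s >= -5) && ((!(y > 10)) ==> 6*s >= -23).
Before the if: ((!(2*y < s + 6)) ==> 3*s >= -5) && (2*y < s + 6 ==> ((y > 10 ==> 3*s >= -5) && ((!(y > 10)) ==> 6*s >= -23)))
Before s := k - 6: ((!(2*y < k)) ==> 3*k >= 13) && (2*y < k ==> ((y > 10 ==> 3*k >= 13) && ((!(y > 10)) ==> 6*k >= 13)))
Before skip: ((!(2*y < k)) ==> 3*k >= 13) && (2*y < k ==> ((y > 10 ==> 3*k >= 13) && ((!(y > 10)) ==> 6*k >= 13)))
Answer: WP = ((!(2*y < k)) ==> 3*k >= 13) && (2*y < k ==> ((y > 10 ==> 3*k >= 13) && ((!(y > 10)) ==> 6*k >= 13)))


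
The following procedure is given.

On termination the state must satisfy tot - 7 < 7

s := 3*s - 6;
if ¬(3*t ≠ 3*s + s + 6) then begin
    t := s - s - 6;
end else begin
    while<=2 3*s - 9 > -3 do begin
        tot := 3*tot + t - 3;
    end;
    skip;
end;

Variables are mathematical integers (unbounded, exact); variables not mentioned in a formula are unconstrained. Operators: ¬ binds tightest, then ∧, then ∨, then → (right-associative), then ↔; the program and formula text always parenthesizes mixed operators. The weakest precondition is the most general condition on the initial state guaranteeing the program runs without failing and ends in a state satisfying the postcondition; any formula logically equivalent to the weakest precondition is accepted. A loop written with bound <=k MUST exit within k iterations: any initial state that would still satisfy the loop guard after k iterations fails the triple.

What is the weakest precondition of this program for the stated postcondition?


Working backward. After the program, the postcondition tot - 7 < 7 must hold; in canonical form it is tot < 14.
Then branch requires tot < 14; else branch requires (3*s > 6 → ((3*s > 6 → ((¬(3*s > 6)) ∧ 4*t + 9*tot < 26)) ∧ ((¬(3*s > 6)) → t + 3*tot < 17))) ∧ ((¬(3*s > 6)) → tot < 14).
Before the if: ((¬(3*t ≠ 4*s + 6)) → tot < 14) ∧ (3*t ≠ 4*s + 6 → ((3*s > 6 → ((3*s > 6 → ((¬(3*s > 6)) ∧ 4*t + 9*tot < 26)) ∧ ((¬(3*s > 6)) → t + 3*tot < 17))) ∧ ((¬(3*s > 6)) → tot < 14)))
Before s := 3*s - 6: ((¬(3*t ≠ 12*s - 18)) → tot < 14) ∧ (3*t ≠ 12*s - 18 → ((9*s > 24 → ((9*s > 24 → ((¬(9*s > 24)) ∧ 4*t + 9*tot < 26)) ∧ ((¬(9*s > 24)) → t + 3*tot < 17))) ∧ ((¬(9*s > 24)) → tot < 14)))
Answer: WP = ((¬(3*t ≠ 12*s - 18)) → tot < 14) ∧ (3*t ≠ 12*s - 18 → ((9*s > 24 → ((9*s > 24 → ((¬(9*s > 24)) ∧ 4*t + 9*tot < 26)) ∧ ((¬(9*s > 24)) → t + 3*tot < 17))) ∧ ((¬(9*s > 24)) → tot < 14)))


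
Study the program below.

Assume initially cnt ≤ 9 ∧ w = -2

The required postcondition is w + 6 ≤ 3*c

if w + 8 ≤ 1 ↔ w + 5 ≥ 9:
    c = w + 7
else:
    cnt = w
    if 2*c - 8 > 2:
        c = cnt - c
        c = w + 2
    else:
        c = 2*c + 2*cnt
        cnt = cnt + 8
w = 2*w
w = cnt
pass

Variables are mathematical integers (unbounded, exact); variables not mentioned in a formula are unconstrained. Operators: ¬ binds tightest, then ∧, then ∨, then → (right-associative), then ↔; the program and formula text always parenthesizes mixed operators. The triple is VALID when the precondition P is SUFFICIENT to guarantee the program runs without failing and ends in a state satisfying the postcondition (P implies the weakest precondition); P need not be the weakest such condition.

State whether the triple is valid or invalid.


Working backward. After the program, the postcondition w + 6 ≤ 3*c must hold; in canonical form it is w ≤ 3*c - 6.
Before skip: w ≤ 3*c - 6
Before w := cnt: cnt ≤ 3*c - 6
Before w := 2*w: cnt ≤ 3*c - 6
Then branch requires cnt ≤ 3*w + 15; else branch requires (2*c > 10 → 2*w ≥ 0) ∧ ((¬(2*c > 10)) → 6*c + 5*w ≥ 14).
Before the if: ((w ≤ -7 ↔ w ≥ 4) → cnt ≤ 3*w + 15) ∧ ((¬(w ≤ -7 ↔ w ≥ 4)) → ((2*c > 10 → 2*w ≥ 0) ∧ ((¬(2*c > 10)) → 6*c + 5*w ≥ 14)))
The weakest precondition is ((w ≤ -7 ↔ w ≥ 4) → cnt ≤ 3*w + 15) ∧ ((¬(w ≤ -7 ↔ w ≥ 4)) → ((2*c > 10 → 2*w ≥ 0) ∧ ((¬(2*c > 10)) → 6*c + 5*w ≥ 14))).
Check whether cnt ≤ 9 ∧ w = -2 implies it.
Every state satisfying the precondition satisfies the weakest precondition: the implication holds.
Answer: valid


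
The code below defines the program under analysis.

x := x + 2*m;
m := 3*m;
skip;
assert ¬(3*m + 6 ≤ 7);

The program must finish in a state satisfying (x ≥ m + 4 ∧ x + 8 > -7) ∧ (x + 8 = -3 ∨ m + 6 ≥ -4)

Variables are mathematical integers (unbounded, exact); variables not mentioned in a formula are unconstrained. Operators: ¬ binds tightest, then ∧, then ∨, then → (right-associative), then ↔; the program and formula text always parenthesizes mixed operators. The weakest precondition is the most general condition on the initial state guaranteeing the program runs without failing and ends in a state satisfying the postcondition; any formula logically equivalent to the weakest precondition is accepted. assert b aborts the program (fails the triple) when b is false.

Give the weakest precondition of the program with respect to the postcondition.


Working backward. After the program, the postcondition (x ≥ m + 4 ∧ x + 8 > -7) ∧ (x + 8 = -3 ∨ m + 6 ≥ -4) must hold; in canonical form it is x ≥ m + 4 ∧ x > -15 ∧ (x = -11 ∨ m ≥ -10).
Before assert ¬(3*m + 6 ≤ 7): (¬(3*m ≤ 1)) ∧ x ≥ m + 4 ∧ x > -15 ∧ (x = -11 ∨ m ≥ -10)
Before skip: (¬(3*m ≤ 1)) ∧ x ≥ m + 4 ∧ x > -15 ∧ (x = -11 ∨ m ≥ -10)
Before m := 3*m: (¬(9*m ≤ 1)) ∧ x ≥ 3*m + 4 ∧ x > -15 ∧ (x = -11 ∨ 3*m ≥ -10)
Before x := x + 2*m: (¬(9*m ≤ 1)) ∧ x ≥ m + 4 ∧ 2*m + x > -15 ∧ (2*m + x = -11 ∨ 3*m ≥ -10)
Answer: WP = (¬(9*m ≤ 1)) ∧ x ≥ m + 4 ∧ 2*m + x > -15 ∧ (2*m + x = -11 ∨ 3*m ≥ -10)


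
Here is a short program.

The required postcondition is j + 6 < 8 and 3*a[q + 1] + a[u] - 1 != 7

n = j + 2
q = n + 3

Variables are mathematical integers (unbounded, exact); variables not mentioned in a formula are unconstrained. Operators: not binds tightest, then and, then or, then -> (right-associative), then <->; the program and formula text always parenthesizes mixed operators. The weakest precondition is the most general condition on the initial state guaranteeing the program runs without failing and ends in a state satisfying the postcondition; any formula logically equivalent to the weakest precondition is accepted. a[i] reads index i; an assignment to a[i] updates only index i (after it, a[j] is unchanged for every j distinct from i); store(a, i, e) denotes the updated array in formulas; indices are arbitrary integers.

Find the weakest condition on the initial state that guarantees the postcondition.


Working backward. After the program, the postcondition j + 6 < 8 and 3*a[q + 1] + a[u] - 1 != 7 must hold; in canonical form it is j < 2 and 3*a[q + 1] + a[u] != 8.
Before q := n + 3: j < 2 and 3*a[n + 4] + a[u] != 8
Before n := j + 2: j < 2 and 3*a[j + 6] + a[u] != 8
Answer: WP = j < 2 and 3*a[j + 6] + a[u] != 8


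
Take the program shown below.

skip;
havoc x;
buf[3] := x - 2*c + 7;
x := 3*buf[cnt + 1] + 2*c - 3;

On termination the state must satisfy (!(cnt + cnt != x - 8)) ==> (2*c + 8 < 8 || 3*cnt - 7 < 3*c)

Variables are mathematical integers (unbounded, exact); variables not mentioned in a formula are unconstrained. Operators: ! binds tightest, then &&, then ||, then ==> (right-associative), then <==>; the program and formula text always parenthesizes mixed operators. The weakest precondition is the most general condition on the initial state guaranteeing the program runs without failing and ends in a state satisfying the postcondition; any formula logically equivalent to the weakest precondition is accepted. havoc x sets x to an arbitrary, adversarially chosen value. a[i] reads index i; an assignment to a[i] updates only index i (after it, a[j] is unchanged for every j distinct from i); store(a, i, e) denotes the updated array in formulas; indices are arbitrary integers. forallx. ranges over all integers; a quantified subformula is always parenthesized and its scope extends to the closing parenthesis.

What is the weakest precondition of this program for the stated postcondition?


Working backward. After the program, the postcondition (!(cnt + cnt != x - 8)) ==> (2*c + 8 < 8 || 3*cnt - 7 < 3*c) must hold; in canonical form it is (!(2*cnt != x - 8)) ==> (2*c < 0 || 3*cnt < 3*c + 7).
Before x := 3*buf[cnt + 1] + 2*c - 3: (!(2*cnt != 3*buf[cnt + 1] + 2*c - 11)) ==> (2*c < 0 || 3*cnt < 3*c + 7)
Before buf[3] := x - 2*c + 7: (!(2*cnt != 3*store(buf, 3, -2*c + x + 7)[cnt + 1] + 2*c - 11)) ==> (2*c < 0 || 3*cnt < 3*c + 7)
Before havoc x: forall x_1. ((!(2*cnt != 3*store(buf, 3, -2*c + x_1 + 7)[cnt + 1] + 2*c - 11)) ==> (2*c < 0 || 3*cnt < 3*c + 7))
Before skip: forall x_1. ((!(2*cnt != 3*store(buf, 3, -2*c + x_1 + 7)[cnt + 1] + 2*c - 11)) ==> (2*c < 0 || 3*cnt < 3*c + 7))
Answer: WP = forall x_1. ((!(2*cnt != 3*store(buf, 3, -2*c + x_1 + 7)[cnt + 1] + 2*c - 11)) ==> (2*c < 0 || 3*cnt < 3*c + 7))


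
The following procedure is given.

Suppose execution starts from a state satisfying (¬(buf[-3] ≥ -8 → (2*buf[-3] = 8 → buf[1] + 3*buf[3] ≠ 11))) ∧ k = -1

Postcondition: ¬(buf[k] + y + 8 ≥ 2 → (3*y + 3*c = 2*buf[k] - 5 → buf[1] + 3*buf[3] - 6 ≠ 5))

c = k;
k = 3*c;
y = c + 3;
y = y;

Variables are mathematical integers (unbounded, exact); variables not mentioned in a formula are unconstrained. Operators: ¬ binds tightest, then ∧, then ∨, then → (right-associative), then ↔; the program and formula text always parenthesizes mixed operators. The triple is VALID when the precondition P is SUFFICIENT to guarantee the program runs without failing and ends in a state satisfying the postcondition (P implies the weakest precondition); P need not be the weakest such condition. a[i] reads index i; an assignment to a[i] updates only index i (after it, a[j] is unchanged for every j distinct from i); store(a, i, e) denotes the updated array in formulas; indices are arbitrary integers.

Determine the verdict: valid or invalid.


Working backward. After the program, the postcondition ¬(buf[k] + y + 8 ≥ 2 → (3*y + 3*c = 2*buf[k] - 5 → buf[1] + 3*buf[3] - 6 ≠ 5)) must hold; in canonical form it is ¬(buf[k] + y ≥ -6 → (3*c + 3*y = 2*buf[k] - 5 → buf[1] + 3*buf[3] ≠ 11)).
Before y := y: ¬(buf[k] + y ≥ -6 → (3*c + 3*y = 2*buf[k] - 5 → buf[1] + 3*buf[3] ≠ 11))
Before y := c + 3: ¬(buf[k] + c ≥ -9 → (6*c = 2*buf[k] - 14 → buf[1] + 3*buf[3] ≠ 11))
Before k := 3*c: ¬(buf[3*c] + c ≥ -9 → (6*c = 2*buf[3*c] - 14 → buf[1] + 3*buf[3] ≠ 11))
Before c := k: ¬(buf[3*k] + k ≥ -9 → (6*k = 2*buf[3*k] - 14 → buf[1] + 3*buf[3] ≠ 11))
The weakest precondition is ¬(buf[3*k] + k ≥ -9 → (6*k = 2*buf[3*k] - 14 → buf[1] + 3*buf[3] ≠ 11)).
Check whether (¬(buf[-3] ≥ -8 → (2*buf[-3] = 8 → buf[1] + 3*buf[3] ≠ 11))) ∧ k = -1 implies it.
Every state satisfying the precondition satisfies the weakest precondition: the implication holds.
Answer: valid


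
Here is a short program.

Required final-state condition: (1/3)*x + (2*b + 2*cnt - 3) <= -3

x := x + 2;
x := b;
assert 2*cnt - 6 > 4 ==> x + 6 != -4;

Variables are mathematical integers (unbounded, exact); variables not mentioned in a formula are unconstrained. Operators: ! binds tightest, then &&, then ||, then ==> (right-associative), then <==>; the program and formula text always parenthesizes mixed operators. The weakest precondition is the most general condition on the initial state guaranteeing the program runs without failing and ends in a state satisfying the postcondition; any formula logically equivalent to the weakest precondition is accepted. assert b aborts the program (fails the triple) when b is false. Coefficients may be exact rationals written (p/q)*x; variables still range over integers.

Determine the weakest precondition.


Working backward. After the program, the postcondition (1/3)*x + (2*b + 2*cnt - 3) <= -3 must hold; in canonical form it is 2*b + 2*cnt + (1/3)*x <= 0.
Before assert 2*cnt - 6 > 4 ==> x + 6 != -4: (2*cnt > 10 ==> x != -10) && 2*b + 2*cnt + (1/3)*x <= 0
Before x := b: (2*cnt > 10 ==> b != -10) && (7/3)*b + 2*cnt <= 0
Before x := x + 2: (2*cnt > 10 ==> b != -10) && (7/3)*b + 2*cnt <= 0
Answer: WP = (2*cnt > 10 ==> b != -10) && (7/3)*b + 2*cnt <= 0
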